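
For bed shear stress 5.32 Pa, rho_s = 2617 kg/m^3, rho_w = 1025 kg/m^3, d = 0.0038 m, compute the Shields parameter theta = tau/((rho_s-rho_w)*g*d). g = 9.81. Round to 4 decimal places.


theta = tau / ((rho_s - rho_w) * g * d)
rho_s - rho_w = 2617 - 1025 = 1592
Denominator = 1592 * 9.81 * 0.0038 = 59.346576
theta = 5.32 / 59.346576
theta = 0.0896

0.0896


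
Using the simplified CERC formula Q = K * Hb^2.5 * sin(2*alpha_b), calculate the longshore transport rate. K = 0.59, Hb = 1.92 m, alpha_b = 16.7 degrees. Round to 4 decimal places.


Q = K * Hb^2.5 * sin(2 * alpha_b)
Hb^2.5 = 1.92^2.5 = 5.108026
sin(2 * 16.7) = sin(33.4) = 0.550481
Q = 0.59 * 5.108026 * 0.550481
Q = 1.6590 m^3/s

1.6590


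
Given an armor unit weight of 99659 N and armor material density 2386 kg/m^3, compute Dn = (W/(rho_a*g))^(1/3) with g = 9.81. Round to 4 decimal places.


V = W / (rho_a * g)
V = 99659 / (2386 * 9.81)
V = 99659 / 23406.66
V = 4.257720 m^3
Dn = V^(1/3) = 4.257720^(1/3)
Dn = 1.6208 m

1.6208


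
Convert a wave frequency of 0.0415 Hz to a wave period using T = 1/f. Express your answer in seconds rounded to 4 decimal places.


T = 1 / f
T = 1 / 0.0415
T = 24.0964 s

24.0964


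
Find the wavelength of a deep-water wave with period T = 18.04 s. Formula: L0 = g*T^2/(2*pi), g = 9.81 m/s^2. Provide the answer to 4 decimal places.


L0 = g * T^2 / (2 * pi)
L0 = 9.81 * 18.04^2 / (2 * pi)
L0 = 9.81 * 325.4416 / 6.28319
L0 = 3192.5821 / 6.28319
L0 = 508.1152 m

508.1152


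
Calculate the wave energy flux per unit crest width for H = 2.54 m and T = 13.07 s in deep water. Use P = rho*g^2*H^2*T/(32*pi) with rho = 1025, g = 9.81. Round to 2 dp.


P = rho * g^2 * H^2 * T / (32 * pi)
P = 1025 * 9.81^2 * 2.54^2 * 13.07 / (32 * pi)
P = 1025 * 96.2361 * 6.4516 * 13.07 / 100.53096
P = 82738.01 W/m

82738.01


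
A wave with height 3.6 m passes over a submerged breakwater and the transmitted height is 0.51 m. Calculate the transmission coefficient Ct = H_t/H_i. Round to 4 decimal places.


Ct = H_t / H_i
Ct = 0.51 / 3.6
Ct = 0.1417

0.1417


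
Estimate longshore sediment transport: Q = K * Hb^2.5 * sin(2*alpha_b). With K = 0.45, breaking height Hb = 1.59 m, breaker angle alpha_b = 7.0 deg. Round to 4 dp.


Q = K * Hb^2.5 * sin(2 * alpha_b)
Hb^2.5 = 1.59^2.5 = 3.187813
sin(2 * 7.0) = sin(14.0) = 0.241922
Q = 0.45 * 3.187813 * 0.241922
Q = 0.3470 m^3/s

0.3470


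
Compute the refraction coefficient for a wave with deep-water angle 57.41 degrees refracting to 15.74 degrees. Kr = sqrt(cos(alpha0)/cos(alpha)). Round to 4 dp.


Kr = sqrt(cos(alpha0) / cos(alpha))
cos(57.41) = 0.538624
cos(15.74) = 0.962503
Kr = sqrt(0.538624 / 0.962503)
Kr = sqrt(0.559608)
Kr = 0.7481

0.7481


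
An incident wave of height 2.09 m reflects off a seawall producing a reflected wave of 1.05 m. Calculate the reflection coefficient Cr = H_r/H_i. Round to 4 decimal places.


Cr = H_r / H_i
Cr = 1.05 / 2.09
Cr = 0.5024

0.5024


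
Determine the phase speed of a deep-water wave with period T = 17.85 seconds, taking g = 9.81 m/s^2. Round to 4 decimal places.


We use the deep-water celerity formula:
C = g * T / (2 * pi)
C = 9.81 * 17.85 / (2 * 3.14159...)
C = 175.108500 / 6.283185
C = 27.8694 m/s

27.8694


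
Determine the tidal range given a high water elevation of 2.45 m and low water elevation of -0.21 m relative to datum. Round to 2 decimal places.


Tidal range = High water - Low water
Tidal range = 2.45 - (-0.21)
Tidal range = 2.66 m

2.66


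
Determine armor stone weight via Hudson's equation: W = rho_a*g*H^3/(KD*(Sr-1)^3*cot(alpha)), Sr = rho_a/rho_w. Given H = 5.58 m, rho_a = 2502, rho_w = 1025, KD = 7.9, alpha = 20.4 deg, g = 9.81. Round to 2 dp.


Sr = rho_a / rho_w = 2502 / 1025 = 2.440976
(Sr - 1) = 1.440976
(Sr - 1)^3 = 2.992057
cot(20.4) = 1 / tan(20.4) = 1 / 0.371897 = 2.688919
Numerator = 2502 * 9.81 * 5.58^3 = 4264409.5724
Denominator = 7.9 * 2.992057 * 2.688919 = 63.558655
W = 4264409.5724 / 63.558655
W = 67094.08 N

67094.08


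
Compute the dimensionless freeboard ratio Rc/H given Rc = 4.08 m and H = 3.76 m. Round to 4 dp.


Relative freeboard = Rc / H
= 4.08 / 3.76
= 1.0851

1.0851


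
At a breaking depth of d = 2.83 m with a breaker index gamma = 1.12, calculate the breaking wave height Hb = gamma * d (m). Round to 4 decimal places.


Hb = gamma * d
Hb = 1.12 * 2.83
Hb = 3.1696 m

3.1696


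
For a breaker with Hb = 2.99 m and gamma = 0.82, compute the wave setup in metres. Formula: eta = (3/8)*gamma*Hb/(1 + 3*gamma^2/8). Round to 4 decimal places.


eta = (3/8) * gamma * Hb / (1 + 3*gamma^2/8)
Numerator = (3/8) * 0.82 * 2.99 = 0.919425
Denominator = 1 + 3*0.82^2/8 = 1 + 0.252150 = 1.252150
eta = 0.919425 / 1.252150
eta = 0.7343 m

0.7343


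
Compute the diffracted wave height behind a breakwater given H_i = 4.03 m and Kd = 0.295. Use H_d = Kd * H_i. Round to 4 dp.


H_d = Kd * H_i
H_d = 0.295 * 4.03
H_d = 1.1889 m

1.1889


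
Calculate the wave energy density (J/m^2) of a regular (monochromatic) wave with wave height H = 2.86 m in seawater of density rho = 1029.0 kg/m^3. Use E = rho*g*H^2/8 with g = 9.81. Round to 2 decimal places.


E = (1/8) * rho * g * H^2
E = (1/8) * 1029.0 * 9.81 * 2.86^2
E = 0.125 * 1029.0 * 9.81 * 8.1796
E = 10321.11 J/m^2

10321.11


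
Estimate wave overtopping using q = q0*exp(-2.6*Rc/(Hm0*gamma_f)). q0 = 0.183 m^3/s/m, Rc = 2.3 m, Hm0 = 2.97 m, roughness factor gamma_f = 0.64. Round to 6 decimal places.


q = q0 * exp(-2.6 * Rc / (Hm0 * gamma_f))
Exponent = -2.6 * 2.3 / (2.97 * 0.64)
= -2.6 * 2.3 / 1.9008
= -3.146044
exp(-3.146044) = 0.043022
q = 0.183 * 0.043022
q = 0.007873 m^3/s/m

0.007873


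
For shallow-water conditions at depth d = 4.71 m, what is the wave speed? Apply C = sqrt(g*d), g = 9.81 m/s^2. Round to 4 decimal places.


Using the shallow-water approximation:
C = sqrt(g * d) = sqrt(9.81 * 4.71)
C = sqrt(46.2051)
C = 6.7974 m/s

6.7974


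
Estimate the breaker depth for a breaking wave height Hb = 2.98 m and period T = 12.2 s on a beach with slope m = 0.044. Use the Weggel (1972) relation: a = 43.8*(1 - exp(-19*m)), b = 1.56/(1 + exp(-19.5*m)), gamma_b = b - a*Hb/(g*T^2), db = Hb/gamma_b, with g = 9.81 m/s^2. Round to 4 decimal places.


a = 43.8 * (1 - exp(-19 * m))
exp(-19 * 0.044) = exp(-0.8360) = 0.433441
a = 43.8 * (1 - 0.433441) = 24.815292
b = 1.56 / (1 + exp(-19.5 * m))
exp(-19.5 * 0.044) = exp(-0.8580) = 0.424009
b = 1.56 / (1 + 0.424009) = 1.095498
Hb / (g * T^2) = 2.98 / (9.81 * 12.2^2) = 2.98 / 1460.1204 = 0.00204093
gamma_b = b - a * Hb/(g*T^2) = 1.095498 - 24.815292 * 0.00204093 = 1.044852
db = Hb / gamma_b = 2.98 / 1.044852
db = 2.8521 m

2.8521


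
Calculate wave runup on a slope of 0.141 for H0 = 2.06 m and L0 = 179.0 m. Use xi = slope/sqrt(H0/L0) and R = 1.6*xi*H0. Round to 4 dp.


xi = slope / sqrt(H0/L0)
H0/L0 = 2.06/179.0 = 0.011508
sqrt(0.011508) = 0.107277
xi = 0.141 / 0.107277 = 1.314353
R = 1.6 * xi * H0 = 1.6 * 1.314353 * 2.06
R = 4.3321 m

4.3321


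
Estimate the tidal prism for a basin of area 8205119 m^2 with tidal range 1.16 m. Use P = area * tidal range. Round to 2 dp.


Tidal prism = Area * Tidal range
P = 8205119 * 1.16
P = 9517938.04 m^3

9517938.04


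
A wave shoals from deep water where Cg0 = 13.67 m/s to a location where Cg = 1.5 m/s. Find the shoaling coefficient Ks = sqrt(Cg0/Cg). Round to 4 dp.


Ks = sqrt(Cg0 / Cg)
Ks = sqrt(13.67 / 1.5)
Ks = sqrt(9.1133)
Ks = 3.0188

3.0188


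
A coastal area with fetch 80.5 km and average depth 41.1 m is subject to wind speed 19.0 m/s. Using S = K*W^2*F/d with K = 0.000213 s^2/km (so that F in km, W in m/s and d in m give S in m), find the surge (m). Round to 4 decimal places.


S = K * W^2 * F / d
W^2 = 19.0^2 = 361.00
S = 0.000213 * 361.00 * 80.5 / 41.1
Numerator = 0.000213 * 361.00 * 80.5 = 6.189887
S = 6.189887 / 41.1 = 0.1506 m

0.1506


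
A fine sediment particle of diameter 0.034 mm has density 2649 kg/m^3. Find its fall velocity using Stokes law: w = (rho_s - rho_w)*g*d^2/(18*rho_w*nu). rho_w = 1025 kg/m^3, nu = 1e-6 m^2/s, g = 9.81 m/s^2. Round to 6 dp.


w = (rho_s - rho_w) * g * d^2 / (18 * rho_w * nu)
d = 0.034 mm = 0.000034 m
rho_s - rho_w = 2649 - 1025 = 1624
Numerator = 1624 * 9.81 * (0.000034)^2 = 0.000018416745
Denominator = 18 * 1025 * 1e-6 = 0.018450
w = 0.000998 m/s

0.000998


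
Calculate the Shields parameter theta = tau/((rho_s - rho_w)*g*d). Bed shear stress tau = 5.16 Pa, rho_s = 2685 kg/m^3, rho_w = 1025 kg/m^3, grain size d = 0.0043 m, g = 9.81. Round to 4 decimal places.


theta = tau / ((rho_s - rho_w) * g * d)
rho_s - rho_w = 2685 - 1025 = 1660
Denominator = 1660 * 9.81 * 0.0043 = 70.023780
theta = 5.16 / 70.023780
theta = 0.0737

0.0737


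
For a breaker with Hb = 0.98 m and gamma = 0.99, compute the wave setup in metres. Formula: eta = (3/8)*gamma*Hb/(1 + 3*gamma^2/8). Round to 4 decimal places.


eta = (3/8) * gamma * Hb / (1 + 3*gamma^2/8)
Numerator = (3/8) * 0.99 * 0.98 = 0.363825
Denominator = 1 + 3*0.99^2/8 = 1 + 0.367538 = 1.367538
eta = 0.363825 / 1.367538
eta = 0.2660 m

0.2660


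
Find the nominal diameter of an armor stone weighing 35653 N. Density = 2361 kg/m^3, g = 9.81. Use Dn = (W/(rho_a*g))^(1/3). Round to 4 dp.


V = W / (rho_a * g)
V = 35653 / (2361 * 9.81)
V = 35653 / 23161.41
V = 1.539328 m^3
Dn = V^(1/3) = 1.539328^(1/3)
Dn = 1.1546 m

1.1546


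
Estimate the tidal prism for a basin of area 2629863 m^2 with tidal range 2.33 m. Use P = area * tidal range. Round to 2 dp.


Tidal prism = Area * Tidal range
P = 2629863 * 2.33
P = 6127580.79 m^3

6127580.79


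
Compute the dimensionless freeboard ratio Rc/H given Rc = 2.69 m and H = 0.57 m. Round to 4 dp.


Relative freeboard = Rc / H
= 2.69 / 0.57
= 4.7193

4.7193


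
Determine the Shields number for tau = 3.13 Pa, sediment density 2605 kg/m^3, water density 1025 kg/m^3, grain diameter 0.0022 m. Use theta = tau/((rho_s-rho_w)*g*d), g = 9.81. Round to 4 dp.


theta = tau / ((rho_s - rho_w) * g * d)
rho_s - rho_w = 2605 - 1025 = 1580
Denominator = 1580 * 9.81 * 0.0022 = 34.099560
theta = 3.13 / 34.099560
theta = 0.0918

0.0918


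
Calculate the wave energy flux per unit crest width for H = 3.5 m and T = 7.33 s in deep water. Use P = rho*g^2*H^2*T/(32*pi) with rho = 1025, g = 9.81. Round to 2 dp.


P = rho * g^2 * H^2 * T / (32 * pi)
P = 1025 * 9.81^2 * 3.5^2 * 7.33 / (32 * pi)
P = 1025 * 96.2361 * 12.2500 * 7.33 / 100.53096
P = 88105.31 W/m

88105.31


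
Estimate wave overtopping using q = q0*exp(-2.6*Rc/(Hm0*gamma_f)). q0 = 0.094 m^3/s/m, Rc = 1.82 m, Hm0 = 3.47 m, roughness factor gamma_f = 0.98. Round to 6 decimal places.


q = q0 * exp(-2.6 * Rc / (Hm0 * gamma_f))
Exponent = -2.6 * 1.82 / (3.47 * 0.98)
= -2.6 * 1.82 / 3.4006
= -1.391519
exp(-1.391519) = 0.248697
q = 0.094 * 0.248697
q = 0.023378 m^3/s/m

0.023378


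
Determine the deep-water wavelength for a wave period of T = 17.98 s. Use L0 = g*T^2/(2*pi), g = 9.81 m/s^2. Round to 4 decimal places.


L0 = g * T^2 / (2 * pi)
L0 = 9.81 * 17.98^2 / (2 * pi)
L0 = 9.81 * 323.2804 / 6.28319
L0 = 3171.3807 / 6.28319
L0 = 504.7409 m

504.7409


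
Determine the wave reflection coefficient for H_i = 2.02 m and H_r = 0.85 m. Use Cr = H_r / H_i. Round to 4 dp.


Cr = H_r / H_i
Cr = 0.85 / 2.02
Cr = 0.4208

0.4208


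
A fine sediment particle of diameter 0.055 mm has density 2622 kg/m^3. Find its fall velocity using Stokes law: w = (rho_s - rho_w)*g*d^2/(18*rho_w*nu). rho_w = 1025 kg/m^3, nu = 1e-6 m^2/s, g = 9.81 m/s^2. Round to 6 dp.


w = (rho_s - rho_w) * g * d^2 / (18 * rho_w * nu)
d = 0.055 mm = 0.000055 m
rho_s - rho_w = 2622 - 1025 = 1597
Numerator = 1597 * 9.81 * (0.000055)^2 = 0.000047391374
Denominator = 18 * 1025 * 1e-6 = 0.018450
w = 0.002569 m/s

0.002569


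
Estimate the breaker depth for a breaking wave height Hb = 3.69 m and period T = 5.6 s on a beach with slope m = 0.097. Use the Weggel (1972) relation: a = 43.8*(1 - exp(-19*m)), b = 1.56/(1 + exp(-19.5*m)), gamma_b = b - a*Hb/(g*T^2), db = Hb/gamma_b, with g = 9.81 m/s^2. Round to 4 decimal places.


a = 43.8 * (1 - exp(-19 * m))
exp(-19 * 0.097) = exp(-1.8430) = 0.158342
a = 43.8 * (1 - 0.158342) = 36.864634
b = 1.56 / (1 + exp(-19.5 * m))
exp(-19.5 * 0.097) = exp(-1.8915) = 0.150845
b = 1.56 / (1 + 0.150845) = 1.355525
Hb / (g * T^2) = 3.69 / (9.81 * 5.6^2) = 3.69 / 307.6416 = 0.01199448
gamma_b = b - a * Hb/(g*T^2) = 1.355525 - 36.864634 * 0.01199448 = 0.913353
db = Hb / gamma_b = 3.69 / 0.913353
db = 4.0401 m

4.0401


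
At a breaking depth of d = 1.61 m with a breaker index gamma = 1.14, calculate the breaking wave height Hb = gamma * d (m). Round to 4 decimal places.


Hb = gamma * d
Hb = 1.14 * 1.61
Hb = 1.8354 m

1.8354


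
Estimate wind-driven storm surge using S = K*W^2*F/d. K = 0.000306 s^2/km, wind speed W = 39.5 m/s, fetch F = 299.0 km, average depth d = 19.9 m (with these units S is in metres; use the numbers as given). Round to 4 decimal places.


S = K * W^2 * F / d
W^2 = 39.5^2 = 1560.25
S = 0.000306 * 1560.25 * 299.0 / 19.9
Numerator = 0.000306 * 1560.25 * 299.0 = 142.753514
S = 142.753514 / 19.9 = 7.1735 m

7.1735


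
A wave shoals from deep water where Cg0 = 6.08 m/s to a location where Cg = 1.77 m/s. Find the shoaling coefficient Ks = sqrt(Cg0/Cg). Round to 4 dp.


Ks = sqrt(Cg0 / Cg)
Ks = sqrt(6.08 / 1.77)
Ks = sqrt(3.4350)
Ks = 1.8534

1.8534


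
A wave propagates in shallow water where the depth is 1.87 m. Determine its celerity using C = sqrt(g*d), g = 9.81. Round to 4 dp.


Using the shallow-water approximation:
C = sqrt(g * d) = sqrt(9.81 * 1.87)
C = sqrt(18.3447)
C = 4.2831 m/s

4.2831


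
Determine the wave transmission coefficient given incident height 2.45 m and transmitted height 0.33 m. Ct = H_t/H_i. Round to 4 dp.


Ct = H_t / H_i
Ct = 0.33 / 2.45
Ct = 0.1347

0.1347


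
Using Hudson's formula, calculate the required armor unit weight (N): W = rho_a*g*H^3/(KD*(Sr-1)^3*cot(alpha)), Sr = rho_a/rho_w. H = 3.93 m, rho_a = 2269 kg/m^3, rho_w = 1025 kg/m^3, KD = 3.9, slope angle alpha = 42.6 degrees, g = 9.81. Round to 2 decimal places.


Sr = rho_a / rho_w = 2269 / 1025 = 2.213659
(Sr - 1) = 1.213659
(Sr - 1)^3 = 1.787679
cot(42.6) = 1 / tan(42.6) = 1 / 0.919547 = 1.087492
Numerator = 2269 * 9.81 * 3.93^3 = 1351080.2775
Denominator = 3.9 * 1.787679 * 1.087492 = 7.581937
W = 1351080.2775 / 7.581937
W = 178197.25 N

178197.25


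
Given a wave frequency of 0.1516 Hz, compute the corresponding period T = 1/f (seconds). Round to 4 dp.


T = 1 / f
T = 1 / 0.1516
T = 6.5963 s

6.5963


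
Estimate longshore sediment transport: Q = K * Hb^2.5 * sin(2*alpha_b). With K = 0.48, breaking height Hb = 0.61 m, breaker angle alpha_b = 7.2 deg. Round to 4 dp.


Q = K * Hb^2.5 * sin(2 * alpha_b)
Hb^2.5 = 0.61^2.5 = 0.290619
sin(2 * 7.2) = sin(14.4) = 0.248690
Q = 0.48 * 0.290619 * 0.248690
Q = 0.0347 m^3/s

0.0347


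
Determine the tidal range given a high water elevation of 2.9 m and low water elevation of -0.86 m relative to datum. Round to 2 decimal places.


Tidal range = High water - Low water
Tidal range = 2.9 - (-0.86)
Tidal range = 3.76 m

3.76


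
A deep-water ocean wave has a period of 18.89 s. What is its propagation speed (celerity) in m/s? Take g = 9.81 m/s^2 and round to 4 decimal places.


We use the deep-water celerity formula:
C = g * T / (2 * pi)
C = 9.81 * 18.89 / (2 * 3.14159...)
C = 185.310900 / 6.283185
C = 29.4931 m/s

29.4931


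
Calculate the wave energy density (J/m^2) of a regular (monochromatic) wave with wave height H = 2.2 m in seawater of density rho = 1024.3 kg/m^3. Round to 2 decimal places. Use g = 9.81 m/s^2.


E = (1/8) * rho * g * H^2
E = (1/8) * 1024.3 * 9.81 * 2.2^2
E = 0.125 * 1024.3 * 9.81 * 4.8400
E = 6079.27 J/m^2

6079.27


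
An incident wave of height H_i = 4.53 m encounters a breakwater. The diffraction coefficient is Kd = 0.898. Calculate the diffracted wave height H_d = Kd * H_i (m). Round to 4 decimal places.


H_d = Kd * H_i
H_d = 0.898 * 4.53
H_d = 4.0679 m

4.0679


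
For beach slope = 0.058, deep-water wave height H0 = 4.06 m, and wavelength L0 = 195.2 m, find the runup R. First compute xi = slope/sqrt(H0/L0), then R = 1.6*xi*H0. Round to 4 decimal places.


xi = slope / sqrt(H0/L0)
H0/L0 = 4.06/195.2 = 0.020799
sqrt(0.020799) = 0.144219
xi = 0.058 / 0.144219 = 0.402166
R = 1.6 * xi * H0 = 1.6 * 0.402166 * 4.06
R = 2.6125 m

2.6125


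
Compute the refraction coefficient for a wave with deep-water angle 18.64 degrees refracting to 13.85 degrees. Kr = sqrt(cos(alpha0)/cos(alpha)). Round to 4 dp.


Kr = sqrt(cos(alpha0) / cos(alpha))
cos(18.64) = 0.947546
cos(13.85) = 0.970926
Kr = sqrt(0.947546 / 0.970926)
Kr = sqrt(0.975920)
Kr = 0.9879

0.9879


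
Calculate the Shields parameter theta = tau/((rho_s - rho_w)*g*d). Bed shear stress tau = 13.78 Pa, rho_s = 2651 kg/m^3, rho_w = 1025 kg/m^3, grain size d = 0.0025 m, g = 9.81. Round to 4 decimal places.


theta = tau / ((rho_s - rho_w) * g * d)
rho_s - rho_w = 2651 - 1025 = 1626
Denominator = 1626 * 9.81 * 0.0025 = 39.877650
theta = 13.78 / 39.877650
theta = 0.3456

0.3456


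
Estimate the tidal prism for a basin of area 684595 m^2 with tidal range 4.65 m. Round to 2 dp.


Tidal prism = Area * Tidal range
P = 684595 * 4.65
P = 3183366.75 m^3

3183366.75


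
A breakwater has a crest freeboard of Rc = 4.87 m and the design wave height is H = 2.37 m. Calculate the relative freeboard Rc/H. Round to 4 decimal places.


Relative freeboard = Rc / H
= 4.87 / 2.37
= 2.0549

2.0549


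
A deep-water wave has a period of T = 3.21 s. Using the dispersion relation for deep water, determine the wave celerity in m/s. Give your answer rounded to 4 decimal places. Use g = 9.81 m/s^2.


We use the deep-water celerity formula:
C = g * T / (2 * pi)
C = 9.81 * 3.21 / (2 * 3.14159...)
C = 31.490100 / 6.283185
C = 5.0118 m/s

5.0118


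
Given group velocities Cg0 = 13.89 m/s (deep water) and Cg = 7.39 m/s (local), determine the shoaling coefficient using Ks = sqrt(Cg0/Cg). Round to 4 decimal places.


Ks = sqrt(Cg0 / Cg)
Ks = sqrt(13.89 / 7.39)
Ks = sqrt(1.8796)
Ks = 1.3710

1.3710


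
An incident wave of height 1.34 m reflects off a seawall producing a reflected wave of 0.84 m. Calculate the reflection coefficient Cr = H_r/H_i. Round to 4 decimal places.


Cr = H_r / H_i
Cr = 0.84 / 1.34
Cr = 0.6269

0.6269


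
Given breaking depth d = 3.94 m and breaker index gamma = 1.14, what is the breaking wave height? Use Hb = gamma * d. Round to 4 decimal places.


Hb = gamma * d
Hb = 1.14 * 3.94
Hb = 4.4916 m

4.4916


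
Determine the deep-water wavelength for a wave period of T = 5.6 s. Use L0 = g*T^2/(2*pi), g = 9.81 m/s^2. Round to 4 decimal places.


L0 = g * T^2 / (2 * pi)
L0 = 9.81 * 5.6^2 / (2 * pi)
L0 = 9.81 * 31.3600 / 6.28319
L0 = 307.6416 / 6.28319
L0 = 48.9627 m

48.9627


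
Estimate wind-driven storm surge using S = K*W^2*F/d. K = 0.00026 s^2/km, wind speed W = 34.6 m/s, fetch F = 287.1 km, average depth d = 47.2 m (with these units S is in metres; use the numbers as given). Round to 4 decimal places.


S = K * W^2 * F / d
W^2 = 34.6^2 = 1197.16
S = 0.00026 * 1197.16 * 287.1 / 47.2
Numerator = 0.00026 * 1197.16 * 287.1 = 89.363205
S = 89.363205 / 47.2 = 1.8933 m

1.8933


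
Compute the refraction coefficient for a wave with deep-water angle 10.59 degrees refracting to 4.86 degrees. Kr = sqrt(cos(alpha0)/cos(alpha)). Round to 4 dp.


Kr = sqrt(cos(alpha0) / cos(alpha))
cos(10.59) = 0.982967
cos(4.86) = 0.996405
Kr = sqrt(0.982967 / 0.996405)
Kr = sqrt(0.986514)
Kr = 0.9932

0.9932


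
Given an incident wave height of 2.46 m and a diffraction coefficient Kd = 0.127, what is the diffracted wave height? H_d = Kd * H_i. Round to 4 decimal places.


H_d = Kd * H_i
H_d = 0.127 * 2.46
H_d = 0.3124 m

0.3124


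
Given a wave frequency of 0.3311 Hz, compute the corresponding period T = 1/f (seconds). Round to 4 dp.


T = 1 / f
T = 1 / 0.3311
T = 3.0202 s

3.0202


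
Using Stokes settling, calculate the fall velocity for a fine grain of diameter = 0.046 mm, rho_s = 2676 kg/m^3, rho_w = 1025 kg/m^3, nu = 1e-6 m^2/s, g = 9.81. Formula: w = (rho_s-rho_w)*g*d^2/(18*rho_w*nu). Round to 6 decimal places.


w = (rho_s - rho_w) * g * d^2 / (18 * rho_w * nu)
d = 0.046 mm = 0.000046 m
rho_s - rho_w = 2676 - 1025 = 1651
Numerator = 1651 * 9.81 * (0.000046)^2 = 0.000034271392
Denominator = 18 * 1025 * 1e-6 = 0.018450
w = 0.001858 m/s

0.001858


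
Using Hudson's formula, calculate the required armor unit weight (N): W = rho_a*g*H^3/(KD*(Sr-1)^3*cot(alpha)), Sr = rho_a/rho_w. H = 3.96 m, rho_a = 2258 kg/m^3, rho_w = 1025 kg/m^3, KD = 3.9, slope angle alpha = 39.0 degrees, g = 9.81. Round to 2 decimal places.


Sr = rho_a / rho_w = 2258 / 1025 = 2.202927
(Sr - 1) = 1.202927
(Sr - 1)^3 = 1.740675
cot(39.0) = 1 / tan(39.0) = 1 / 0.809784 = 1.234897
Numerator = 2258 * 9.81 * 3.96^3 = 1375556.7196
Denominator = 3.9 * 1.740675 * 1.234897 = 8.383262
W = 1375556.7196 / 8.383262
W = 164083.71 N

164083.71


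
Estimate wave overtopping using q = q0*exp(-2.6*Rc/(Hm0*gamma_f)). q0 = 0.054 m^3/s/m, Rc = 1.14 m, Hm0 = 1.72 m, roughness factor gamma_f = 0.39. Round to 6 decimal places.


q = q0 * exp(-2.6 * Rc / (Hm0 * gamma_f))
Exponent = -2.6 * 1.14 / (1.72 * 0.39)
= -2.6 * 1.14 / 0.6708
= -4.418605
exp(-4.418605) = 0.012051
q = 0.054 * 0.012051
q = 0.000651 m^3/s/m

0.000651


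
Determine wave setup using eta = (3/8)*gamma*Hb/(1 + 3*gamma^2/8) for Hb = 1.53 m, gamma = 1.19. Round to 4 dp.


eta = (3/8) * gamma * Hb / (1 + 3*gamma^2/8)
Numerator = (3/8) * 1.19 * 1.53 = 0.682762
Denominator = 1 + 3*1.19^2/8 = 1 + 0.531038 = 1.531038
eta = 0.682762 / 1.531038
eta = 0.4459 m

0.4459


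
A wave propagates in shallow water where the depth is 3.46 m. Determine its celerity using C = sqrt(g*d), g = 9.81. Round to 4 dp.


Using the shallow-water approximation:
C = sqrt(g * d) = sqrt(9.81 * 3.46)
C = sqrt(33.9426)
C = 5.8260 m/s

5.8260


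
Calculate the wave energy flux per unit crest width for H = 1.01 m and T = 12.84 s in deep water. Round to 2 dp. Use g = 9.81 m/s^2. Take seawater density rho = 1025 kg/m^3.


P = rho * g^2 * H^2 * T / (32 * pi)
P = 1025 * 9.81^2 * 1.01^2 * 12.84 / (32 * pi)
P = 1025 * 96.2361 * 1.0201 * 12.84 / 100.53096
P = 12851.97 W/m

12851.97


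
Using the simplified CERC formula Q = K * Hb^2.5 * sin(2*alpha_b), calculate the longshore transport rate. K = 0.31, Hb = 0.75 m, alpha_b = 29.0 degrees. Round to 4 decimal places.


Q = K * Hb^2.5 * sin(2 * alpha_b)
Hb^2.5 = 0.75^2.5 = 0.487139
sin(2 * 29.0) = sin(58.0) = 0.848048
Q = 0.31 * 0.487139 * 0.848048
Q = 0.1281 m^3/s

0.1281


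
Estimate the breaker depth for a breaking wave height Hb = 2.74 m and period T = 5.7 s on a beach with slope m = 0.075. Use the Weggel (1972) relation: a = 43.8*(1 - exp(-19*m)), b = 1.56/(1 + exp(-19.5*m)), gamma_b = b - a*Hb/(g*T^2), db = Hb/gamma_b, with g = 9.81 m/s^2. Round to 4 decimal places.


a = 43.8 * (1 - exp(-19 * m))
exp(-19 * 0.075) = exp(-1.4250) = 0.240508
a = 43.8 * (1 - 0.240508) = 33.265729
b = 1.56 / (1 + exp(-19.5 * m))
exp(-19.5 * 0.075) = exp(-1.4625) = 0.231656
b = 1.56 / (1 + 0.231656) = 1.266587
Hb / (g * T^2) = 2.74 / (9.81 * 5.7^2) = 2.74 / 318.7269 = 0.00859670
gamma_b = b - a * Hb/(g*T^2) = 1.266587 - 33.265729 * 0.00859670 = 0.980611
db = Hb / gamma_b = 2.74 / 0.980611
db = 2.7942 m

2.7942


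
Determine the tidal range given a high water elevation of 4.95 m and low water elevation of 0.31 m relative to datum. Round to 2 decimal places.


Tidal range = High water - Low water
Tidal range = 4.95 - (0.31)
Tidal range = 4.64 m

4.64


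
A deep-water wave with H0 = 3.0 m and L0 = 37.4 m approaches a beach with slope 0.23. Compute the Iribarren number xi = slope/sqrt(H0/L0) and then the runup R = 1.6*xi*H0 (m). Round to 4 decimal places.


xi = slope / sqrt(H0/L0)
H0/L0 = 3.0/37.4 = 0.080214
sqrt(0.080214) = 0.283221
xi = 0.23 / 0.283221 = 0.812088
R = 1.6 * xi * H0 = 1.6 * 0.812088 * 3.0
R = 3.8980 m

3.8980


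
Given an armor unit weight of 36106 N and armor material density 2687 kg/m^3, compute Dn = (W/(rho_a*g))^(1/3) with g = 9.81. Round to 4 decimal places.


V = W / (rho_a * g)
V = 36106 / (2687 * 9.81)
V = 36106 / 26359.47
V = 1.369754 m^3
Dn = V^(1/3) = 1.369754^(1/3)
Dn = 1.1106 m

1.1106


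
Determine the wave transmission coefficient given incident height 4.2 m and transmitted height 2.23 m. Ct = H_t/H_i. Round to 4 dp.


Ct = H_t / H_i
Ct = 2.23 / 4.2
Ct = 0.5310

0.5310


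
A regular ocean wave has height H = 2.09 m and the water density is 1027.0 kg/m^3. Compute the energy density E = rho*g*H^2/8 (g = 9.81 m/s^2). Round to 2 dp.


E = (1/8) * rho * g * H^2
E = (1/8) * 1027.0 * 9.81 * 2.09^2
E = 0.125 * 1027.0 * 9.81 * 4.3681
E = 5501.00 J/m^2

5501.00


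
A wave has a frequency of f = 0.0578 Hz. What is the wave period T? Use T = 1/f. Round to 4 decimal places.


T = 1 / f
T = 1 / 0.0578
T = 17.3010 s

17.3010


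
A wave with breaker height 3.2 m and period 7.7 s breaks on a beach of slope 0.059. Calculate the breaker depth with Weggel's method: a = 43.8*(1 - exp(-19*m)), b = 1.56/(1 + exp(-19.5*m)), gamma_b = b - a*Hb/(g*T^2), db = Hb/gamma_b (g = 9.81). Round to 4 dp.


a = 43.8 * (1 - exp(-19 * m))
exp(-19 * 0.059) = exp(-1.1210) = 0.325954
a = 43.8 * (1 - 0.325954) = 29.523229
b = 1.56 / (1 + exp(-19.5 * m))
exp(-19.5 * 0.059) = exp(-1.1505) = 0.316478
b = 1.56 / (1 + 0.316478) = 1.184979
Hb / (g * T^2) = 3.2 / (9.81 * 7.7^2) = 3.2 / 581.6349 = 0.00550173
gamma_b = b - a * Hb/(g*T^2) = 1.184979 - 29.523229 * 0.00550173 = 1.022551
db = Hb / gamma_b = 3.2 / 1.022551
db = 3.1294 m

3.1294


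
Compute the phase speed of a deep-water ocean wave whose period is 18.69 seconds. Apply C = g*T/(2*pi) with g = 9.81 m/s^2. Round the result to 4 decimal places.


We use the deep-water celerity formula:
C = g * T / (2 * pi)
C = 9.81 * 18.69 / (2 * 3.14159...)
C = 183.348900 / 6.283185
C = 29.1809 m/s

29.1809


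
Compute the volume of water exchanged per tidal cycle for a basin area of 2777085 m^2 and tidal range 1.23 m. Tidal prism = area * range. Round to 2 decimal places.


Tidal prism = Area * Tidal range
P = 2777085 * 1.23
P = 3415814.55 m^3

3415814.55


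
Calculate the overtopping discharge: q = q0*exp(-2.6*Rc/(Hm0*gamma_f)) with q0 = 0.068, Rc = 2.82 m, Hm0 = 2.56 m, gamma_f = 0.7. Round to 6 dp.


q = q0 * exp(-2.6 * Rc / (Hm0 * gamma_f))
Exponent = -2.6 * 2.82 / (2.56 * 0.7)
= -2.6 * 2.82 / 1.7920
= -4.091518
exp(-4.091518) = 0.016714
q = 0.068 * 0.016714
q = 0.001137 m^3/s/m

0.001137


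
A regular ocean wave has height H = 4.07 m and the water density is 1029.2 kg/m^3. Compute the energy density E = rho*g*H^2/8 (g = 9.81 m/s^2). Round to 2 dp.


E = (1/8) * rho * g * H^2
E = (1/8) * 1029.2 * 9.81 * 4.07^2
E = 0.125 * 1029.2 * 9.81 * 16.5649
E = 20905.84 J/m^2

20905.84


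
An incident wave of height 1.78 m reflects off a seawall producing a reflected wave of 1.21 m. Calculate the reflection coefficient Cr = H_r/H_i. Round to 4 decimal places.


Cr = H_r / H_i
Cr = 1.21 / 1.78
Cr = 0.6798

0.6798


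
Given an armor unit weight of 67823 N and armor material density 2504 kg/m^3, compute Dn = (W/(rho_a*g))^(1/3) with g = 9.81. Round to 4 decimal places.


V = W / (rho_a * g)
V = 67823 / (2504 * 9.81)
V = 67823 / 24564.24
V = 2.761046 m^3
Dn = V^(1/3) = 2.761046^(1/3)
Dn = 1.4029 m

1.4029


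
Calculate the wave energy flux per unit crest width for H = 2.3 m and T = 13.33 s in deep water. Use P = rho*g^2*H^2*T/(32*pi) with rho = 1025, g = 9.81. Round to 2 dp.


P = rho * g^2 * H^2 * T / (32 * pi)
P = 1025 * 9.81^2 * 2.3^2 * 13.33 / (32 * pi)
P = 1025 * 96.2361 * 5.2900 * 13.33 / 100.53096
P = 69190.72 W/m

69190.72


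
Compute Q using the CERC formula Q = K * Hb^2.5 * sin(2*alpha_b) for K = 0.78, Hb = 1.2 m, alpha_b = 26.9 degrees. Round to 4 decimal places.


Q = K * Hb^2.5 * sin(2 * alpha_b)
Hb^2.5 = 1.2^2.5 = 1.577441
sin(2 * 26.9) = sin(53.8) = 0.806960
Q = 0.78 * 1.577441 * 0.806960
Q = 0.9929 m^3/s

0.9929


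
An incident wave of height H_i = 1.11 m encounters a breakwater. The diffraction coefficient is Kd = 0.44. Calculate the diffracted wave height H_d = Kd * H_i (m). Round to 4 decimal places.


H_d = Kd * H_i
H_d = 0.44 * 1.11
H_d = 0.4884 m

0.4884


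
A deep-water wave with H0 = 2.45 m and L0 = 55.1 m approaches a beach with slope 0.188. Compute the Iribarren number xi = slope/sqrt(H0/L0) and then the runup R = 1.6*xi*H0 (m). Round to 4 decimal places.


xi = slope / sqrt(H0/L0)
H0/L0 = 2.45/55.1 = 0.044465
sqrt(0.044465) = 0.210866
xi = 0.188 / 0.210866 = 0.891560
R = 1.6 * xi * H0 = 1.6 * 0.891560 * 2.45
R = 3.4949 m

3.4949


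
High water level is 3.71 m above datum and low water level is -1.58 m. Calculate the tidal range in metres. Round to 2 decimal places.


Tidal range = High water - Low water
Tidal range = 3.71 - (-1.58)
Tidal range = 5.29 m

5.29


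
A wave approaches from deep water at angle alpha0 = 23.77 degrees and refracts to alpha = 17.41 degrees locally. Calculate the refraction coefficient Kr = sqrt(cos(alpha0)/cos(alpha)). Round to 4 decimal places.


Kr = sqrt(cos(alpha0) / cos(alpha))
cos(23.77) = 0.915171
cos(17.41) = 0.954188
Kr = sqrt(0.915171 / 0.954188)
Kr = sqrt(0.959109)
Kr = 0.9793

0.9793


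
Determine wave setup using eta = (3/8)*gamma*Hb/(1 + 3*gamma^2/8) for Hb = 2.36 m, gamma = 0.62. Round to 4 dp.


eta = (3/8) * gamma * Hb / (1 + 3*gamma^2/8)
Numerator = (3/8) * 0.62 * 2.36 = 0.548700
Denominator = 1 + 3*0.62^2/8 = 1 + 0.144150 = 1.144150
eta = 0.548700 / 1.144150
eta = 0.4796 m

0.4796


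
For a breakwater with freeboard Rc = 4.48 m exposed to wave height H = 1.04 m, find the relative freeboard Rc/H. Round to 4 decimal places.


Relative freeboard = Rc / H
= 4.48 / 1.04
= 4.3077

4.3077


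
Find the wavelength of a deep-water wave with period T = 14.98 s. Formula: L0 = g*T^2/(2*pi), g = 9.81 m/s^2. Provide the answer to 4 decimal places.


L0 = g * T^2 / (2 * pi)
L0 = 9.81 * 14.98^2 / (2 * pi)
L0 = 9.81 * 224.4004 / 6.28319
L0 = 2201.3679 / 6.28319
L0 = 350.3586 m

350.3586


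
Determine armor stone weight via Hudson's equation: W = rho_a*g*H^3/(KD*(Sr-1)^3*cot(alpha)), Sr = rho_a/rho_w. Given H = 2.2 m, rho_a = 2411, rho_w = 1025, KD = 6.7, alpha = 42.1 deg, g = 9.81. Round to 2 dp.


Sr = rho_a / rho_w = 2411 / 1025 = 2.352195
(Sr - 1) = 1.352195
(Sr - 1)^3 = 2.472396
cot(42.1) = 1 / tan(42.1) = 1 / 0.903569 = 1.106722
Numerator = 2411 * 9.81 * 2.2^3 = 251845.5377
Denominator = 6.7 * 2.472396 * 1.106722 = 18.332910
W = 251845.5377 / 18.332910
W = 13737.35 N

13737.35


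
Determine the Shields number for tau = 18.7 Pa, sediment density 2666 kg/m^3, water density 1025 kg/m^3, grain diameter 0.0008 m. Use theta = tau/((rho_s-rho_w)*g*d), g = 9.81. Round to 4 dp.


theta = tau / ((rho_s - rho_w) * g * d)
rho_s - rho_w = 2666 - 1025 = 1641
Denominator = 1641 * 9.81 * 0.0008 = 12.878568
theta = 18.7 / 12.878568
theta = 1.4520

1.4520


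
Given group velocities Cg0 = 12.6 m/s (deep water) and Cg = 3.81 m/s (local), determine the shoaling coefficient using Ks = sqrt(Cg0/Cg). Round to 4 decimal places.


Ks = sqrt(Cg0 / Cg)
Ks = sqrt(12.6 / 3.81)
Ks = sqrt(3.3071)
Ks = 1.8185

1.8185


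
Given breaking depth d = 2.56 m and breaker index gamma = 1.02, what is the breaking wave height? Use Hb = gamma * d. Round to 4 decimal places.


Hb = gamma * d
Hb = 1.02 * 2.56
Hb = 2.6112 m

2.6112


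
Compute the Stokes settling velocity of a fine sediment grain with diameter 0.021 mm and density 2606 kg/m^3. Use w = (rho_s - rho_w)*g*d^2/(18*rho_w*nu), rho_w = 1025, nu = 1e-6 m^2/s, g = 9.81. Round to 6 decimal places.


w = (rho_s - rho_w) * g * d^2 / (18 * rho_w * nu)
d = 0.021 mm = 0.000021 m
rho_s - rho_w = 2606 - 1025 = 1581
Numerator = 1581 * 9.81 * (0.000021)^2 = 0.000006839738
Denominator = 18 * 1025 * 1e-6 = 0.018450
w = 0.000371 m/s

0.000371


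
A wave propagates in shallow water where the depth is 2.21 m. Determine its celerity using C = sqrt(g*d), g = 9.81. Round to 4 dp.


Using the shallow-water approximation:
C = sqrt(g * d) = sqrt(9.81 * 2.21)
C = sqrt(21.6801)
C = 4.6562 m/s

4.6562


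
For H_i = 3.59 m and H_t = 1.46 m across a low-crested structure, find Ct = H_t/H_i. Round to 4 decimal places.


Ct = H_t / H_i
Ct = 1.46 / 3.59
Ct = 0.4067

0.4067


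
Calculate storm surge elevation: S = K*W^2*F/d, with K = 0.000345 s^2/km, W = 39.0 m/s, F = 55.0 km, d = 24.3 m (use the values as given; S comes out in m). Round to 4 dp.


S = K * W^2 * F / d
W^2 = 39.0^2 = 1521.00
S = 0.000345 * 1521.00 * 55.0 / 24.3
Numerator = 0.000345 * 1521.00 * 55.0 = 28.860975
S = 28.860975 / 24.3 = 1.1877 m

1.1877


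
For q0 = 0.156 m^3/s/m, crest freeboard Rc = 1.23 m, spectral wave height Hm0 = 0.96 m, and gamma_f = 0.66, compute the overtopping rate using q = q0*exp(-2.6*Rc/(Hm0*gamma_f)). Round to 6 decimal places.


q = q0 * exp(-2.6 * Rc / (Hm0 * gamma_f))
Exponent = -2.6 * 1.23 / (0.96 * 0.66)
= -2.6 * 1.23 / 0.6336
= -5.047348
exp(-5.047348) = 0.006426
q = 0.156 * 0.006426
q = 0.001003 m^3/s/m

0.001003


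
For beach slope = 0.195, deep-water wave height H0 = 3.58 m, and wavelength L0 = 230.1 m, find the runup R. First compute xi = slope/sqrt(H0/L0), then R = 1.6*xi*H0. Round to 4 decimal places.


xi = slope / sqrt(H0/L0)
H0/L0 = 3.58/230.1 = 0.015558
sqrt(0.015558) = 0.124734
xi = 0.195 / 0.124734 = 1.563333
R = 1.6 * xi * H0 = 1.6 * 1.563333 * 3.58
R = 8.9548 m

8.9548


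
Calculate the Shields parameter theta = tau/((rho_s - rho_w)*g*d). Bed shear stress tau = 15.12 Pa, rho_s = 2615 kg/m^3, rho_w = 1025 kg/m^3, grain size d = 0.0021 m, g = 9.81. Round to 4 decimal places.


theta = tau / ((rho_s - rho_w) * g * d)
rho_s - rho_w = 2615 - 1025 = 1590
Denominator = 1590 * 9.81 * 0.0021 = 32.755590
theta = 15.12 / 32.755590
theta = 0.4616

0.4616


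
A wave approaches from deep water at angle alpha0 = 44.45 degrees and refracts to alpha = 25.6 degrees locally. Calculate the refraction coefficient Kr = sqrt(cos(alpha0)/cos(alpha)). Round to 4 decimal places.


Kr = sqrt(cos(alpha0) / cos(alpha))
cos(44.45) = 0.713862
cos(25.6) = 0.901833
Kr = sqrt(0.713862 / 0.901833)
Kr = sqrt(0.791568)
Kr = 0.8897

0.8897


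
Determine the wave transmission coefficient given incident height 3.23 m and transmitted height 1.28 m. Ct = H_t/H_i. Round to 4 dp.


Ct = H_t / H_i
Ct = 1.28 / 3.23
Ct = 0.3963

0.3963


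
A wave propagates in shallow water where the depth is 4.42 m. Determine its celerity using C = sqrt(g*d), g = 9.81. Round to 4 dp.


Using the shallow-water approximation:
C = sqrt(g * d) = sqrt(9.81 * 4.42)
C = sqrt(43.3602)
C = 6.5848 m/s

6.5848


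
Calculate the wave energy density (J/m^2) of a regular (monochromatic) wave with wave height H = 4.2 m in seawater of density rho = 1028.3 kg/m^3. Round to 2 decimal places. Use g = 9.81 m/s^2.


E = (1/8) * rho * g * H^2
E = (1/8) * 1028.3 * 9.81 * 4.2^2
E = 0.125 * 1028.3 * 9.81 * 17.6400
E = 22243.21 J/m^2

22243.21


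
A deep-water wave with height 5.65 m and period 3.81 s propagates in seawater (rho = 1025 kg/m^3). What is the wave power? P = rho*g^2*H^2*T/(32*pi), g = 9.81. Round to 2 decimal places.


P = rho * g^2 * H^2 * T / (32 * pi)
P = 1025 * 9.81^2 * 5.65^2 * 3.81 / (32 * pi)
P = 1025 * 96.2361 * 31.9225 * 3.81 / 100.53096
P = 119339.41 W/m

119339.41


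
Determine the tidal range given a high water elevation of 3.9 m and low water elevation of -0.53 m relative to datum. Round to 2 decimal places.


Tidal range = High water - Low water
Tidal range = 3.9 - (-0.53)
Tidal range = 4.43 m

4.43


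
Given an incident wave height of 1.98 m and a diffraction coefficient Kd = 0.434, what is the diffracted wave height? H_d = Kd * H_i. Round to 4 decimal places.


H_d = Kd * H_i
H_d = 0.434 * 1.98
H_d = 0.8593 m

0.8593


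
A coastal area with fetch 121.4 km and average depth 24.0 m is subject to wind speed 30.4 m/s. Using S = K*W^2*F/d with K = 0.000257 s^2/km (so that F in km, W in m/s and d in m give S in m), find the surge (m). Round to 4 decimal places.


S = K * W^2 * F / d
W^2 = 30.4^2 = 924.16
S = 0.000257 * 924.16 * 121.4 / 24.0
Numerator = 0.000257 * 924.16 * 121.4 = 28.833607
S = 28.833607 / 24.0 = 1.2014 m

1.2014


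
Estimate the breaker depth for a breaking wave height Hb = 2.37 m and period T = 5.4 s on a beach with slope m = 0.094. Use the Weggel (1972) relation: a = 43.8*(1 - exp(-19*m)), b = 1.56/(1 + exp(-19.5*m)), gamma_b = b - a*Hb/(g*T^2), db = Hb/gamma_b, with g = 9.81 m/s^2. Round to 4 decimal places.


a = 43.8 * (1 - exp(-19 * m))
exp(-19 * 0.094) = exp(-1.7860) = 0.167629
a = 43.8 * (1 - 0.167629) = 36.457835
b = 1.56 / (1 + exp(-19.5 * m))
exp(-19.5 * 0.094) = exp(-1.8330) = 0.159933
b = 1.56 / (1 + 0.159933) = 1.344905
Hb / (g * T^2) = 2.37 / (9.81 * 5.4^2) = 2.37 / 286.0596 = 0.00828499
gamma_b = b - a * Hb/(g*T^2) = 1.344905 - 36.457835 * 0.00828499 = 1.042853
db = Hb / gamma_b = 2.37 / 1.042853
db = 2.2726 m

2.2726


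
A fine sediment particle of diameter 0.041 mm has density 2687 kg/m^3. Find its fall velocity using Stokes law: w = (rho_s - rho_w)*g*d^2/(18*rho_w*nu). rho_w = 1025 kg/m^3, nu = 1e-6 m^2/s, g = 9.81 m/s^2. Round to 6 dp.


w = (rho_s - rho_w) * g * d^2 / (18 * rho_w * nu)
d = 0.041 mm = 0.000041 m
rho_s - rho_w = 2687 - 1025 = 1662
Numerator = 1662 * 9.81 * (0.000041)^2 = 0.000027407394
Denominator = 18 * 1025 * 1e-6 = 0.018450
w = 0.001485 m/s

0.001485


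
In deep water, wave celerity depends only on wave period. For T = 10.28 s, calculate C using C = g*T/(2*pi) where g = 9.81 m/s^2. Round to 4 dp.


We use the deep-water celerity formula:
C = g * T / (2 * pi)
C = 9.81 * 10.28 / (2 * 3.14159...)
C = 100.846800 / 6.283185
C = 16.0503 m/s

16.0503


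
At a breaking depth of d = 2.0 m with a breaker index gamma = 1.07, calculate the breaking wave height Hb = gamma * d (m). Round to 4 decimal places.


Hb = gamma * d
Hb = 1.07 * 2.0
Hb = 2.1400 m

2.1400


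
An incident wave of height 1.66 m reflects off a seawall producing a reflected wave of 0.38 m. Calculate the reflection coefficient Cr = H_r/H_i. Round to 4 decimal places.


Cr = H_r / H_i
Cr = 0.38 / 1.66
Cr = 0.2289

0.2289


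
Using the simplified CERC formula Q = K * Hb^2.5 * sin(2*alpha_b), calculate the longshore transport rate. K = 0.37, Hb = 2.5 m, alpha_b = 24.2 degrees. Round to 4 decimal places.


Q = K * Hb^2.5 * sin(2 * alpha_b)
Hb^2.5 = 2.5^2.5 = 9.882118
sin(2 * 24.2) = sin(48.4) = 0.747798
Q = 0.37 * 9.882118 * 0.747798
Q = 2.7342 m^3/s

2.7342


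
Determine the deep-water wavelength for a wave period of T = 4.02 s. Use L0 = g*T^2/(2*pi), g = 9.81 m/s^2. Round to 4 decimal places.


L0 = g * T^2 / (2 * pi)
L0 = 9.81 * 4.02^2 / (2 * pi)
L0 = 9.81 * 16.1604 / 6.28319
L0 = 158.5335 / 6.28319
L0 = 25.2314 m

25.2314


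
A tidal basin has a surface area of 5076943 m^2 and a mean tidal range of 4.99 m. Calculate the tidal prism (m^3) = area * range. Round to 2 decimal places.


Tidal prism = Area * Tidal range
P = 5076943 * 4.99
P = 25333945.57 m^3

25333945.57


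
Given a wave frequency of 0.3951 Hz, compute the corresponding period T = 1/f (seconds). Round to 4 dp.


T = 1 / f
T = 1 / 0.3951
T = 2.5310 s

2.5310


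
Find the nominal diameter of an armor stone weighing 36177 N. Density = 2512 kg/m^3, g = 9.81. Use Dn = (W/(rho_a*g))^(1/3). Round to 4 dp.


V = W / (rho_a * g)
V = 36177 / (2512 * 9.81)
V = 36177 / 24642.72
V = 1.468060 m^3
Dn = V^(1/3) = 1.468060^(1/3)
Dn = 1.1365 m

1.1365


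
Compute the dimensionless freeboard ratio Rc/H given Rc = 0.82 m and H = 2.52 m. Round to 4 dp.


Relative freeboard = Rc / H
= 0.82 / 2.52
= 0.3254

0.3254
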